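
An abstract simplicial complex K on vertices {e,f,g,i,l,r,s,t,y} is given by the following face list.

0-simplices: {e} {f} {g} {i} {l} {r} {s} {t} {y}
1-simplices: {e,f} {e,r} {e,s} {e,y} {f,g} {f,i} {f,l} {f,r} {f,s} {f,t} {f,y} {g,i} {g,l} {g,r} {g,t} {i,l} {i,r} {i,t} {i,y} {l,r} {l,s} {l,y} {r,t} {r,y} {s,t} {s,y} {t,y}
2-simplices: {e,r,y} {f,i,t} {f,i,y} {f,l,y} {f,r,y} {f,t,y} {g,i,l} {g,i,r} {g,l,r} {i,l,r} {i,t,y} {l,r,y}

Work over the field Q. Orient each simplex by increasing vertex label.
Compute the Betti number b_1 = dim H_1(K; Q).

n_0=9 n_1=27 n_2=12  [Q]
∂1: piv[ef,er,es,ey,fg,fi,fl,ft] rk=8  ker:fr,fs,fy,gi,gl,gr,gt,il,ir,it,iy,lr,ls,ly,rt,ry,st,sy,ty
∂2: piv[ery,fit,fiy,fly,fry,fty,gil,gir,glr,lry] rk=10  ker:ilr,ity
b_1=(27−8)−10=9

b_1=9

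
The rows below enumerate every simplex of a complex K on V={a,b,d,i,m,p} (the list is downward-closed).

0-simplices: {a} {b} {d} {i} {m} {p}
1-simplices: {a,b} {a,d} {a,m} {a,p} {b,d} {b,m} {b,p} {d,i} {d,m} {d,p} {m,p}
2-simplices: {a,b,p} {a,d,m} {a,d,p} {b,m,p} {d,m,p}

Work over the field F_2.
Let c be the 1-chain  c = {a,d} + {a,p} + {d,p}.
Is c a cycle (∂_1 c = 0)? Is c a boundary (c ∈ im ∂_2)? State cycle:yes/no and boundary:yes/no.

n_0=6 n_1=11 n_2=5  [Z2]
∂1: piv[ab,ad,am,ap,di] rk=5  ker:bd,bm,bp,dm,dp,mp
∂2: piv[abp,adm,adp,bmp,dmp] rk=5
∂1c = 0
c vs im∂2: reduces to 0 ⇒ boundary

cycle:yes boundary:yes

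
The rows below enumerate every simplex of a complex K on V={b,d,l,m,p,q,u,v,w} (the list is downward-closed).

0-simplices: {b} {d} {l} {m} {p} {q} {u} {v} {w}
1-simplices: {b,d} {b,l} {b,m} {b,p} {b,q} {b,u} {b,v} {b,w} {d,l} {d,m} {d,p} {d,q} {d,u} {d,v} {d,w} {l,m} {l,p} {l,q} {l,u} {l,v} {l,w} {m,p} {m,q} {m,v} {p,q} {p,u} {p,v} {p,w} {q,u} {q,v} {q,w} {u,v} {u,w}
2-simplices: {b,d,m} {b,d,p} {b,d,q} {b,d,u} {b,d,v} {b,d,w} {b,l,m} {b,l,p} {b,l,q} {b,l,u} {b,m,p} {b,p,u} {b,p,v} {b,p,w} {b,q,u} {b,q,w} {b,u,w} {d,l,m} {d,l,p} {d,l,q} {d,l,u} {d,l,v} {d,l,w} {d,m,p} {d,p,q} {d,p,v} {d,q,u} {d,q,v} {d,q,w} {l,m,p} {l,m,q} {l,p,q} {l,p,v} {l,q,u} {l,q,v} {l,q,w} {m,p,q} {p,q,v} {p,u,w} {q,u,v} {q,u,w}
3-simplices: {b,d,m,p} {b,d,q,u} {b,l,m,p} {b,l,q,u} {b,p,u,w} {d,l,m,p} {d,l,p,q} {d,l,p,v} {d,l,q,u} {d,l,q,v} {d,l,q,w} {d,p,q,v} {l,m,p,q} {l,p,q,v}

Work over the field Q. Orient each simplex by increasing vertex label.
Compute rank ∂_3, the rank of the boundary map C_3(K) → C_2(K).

rank∂_3=13

n_0=9 n_1=33 n_2=41 n_3=14  [Q]
∂1: piv[bd,bl,bm,bp,bq,bu,bv,bw] rk=8  ker:dl,dm,dp,dq,du,dv,dw,lm,lp,lq,lu,lv,lw,mp,mq,mv,pq,pu,pv,pw,qu,qv,qw,uv,uw
∂2: piv[bdm,bdp,bdq,bdu,bdv,bdw,blm,blp,blq,blu,bmp,bpu,bpv,bpw,bqu,bqw,buw,dlm,dlv,dlw,dpq,dqv,lmq,quv] rk=24  ker:dlp,dlq,dlu,dmp,dpv,dqu,dqw,lmp,lpq,lpv,lqu,lqv,lqw,mpq,pqv,puw,quw
∂3: piv[bdmp,bdqu,blmp,blqu,bpuw,dlmp,dlpq,dlpv,dlqu,dlqv,dlqw,dpqv,lmpq] rk=13  ker:lpqv
rk∂_3=13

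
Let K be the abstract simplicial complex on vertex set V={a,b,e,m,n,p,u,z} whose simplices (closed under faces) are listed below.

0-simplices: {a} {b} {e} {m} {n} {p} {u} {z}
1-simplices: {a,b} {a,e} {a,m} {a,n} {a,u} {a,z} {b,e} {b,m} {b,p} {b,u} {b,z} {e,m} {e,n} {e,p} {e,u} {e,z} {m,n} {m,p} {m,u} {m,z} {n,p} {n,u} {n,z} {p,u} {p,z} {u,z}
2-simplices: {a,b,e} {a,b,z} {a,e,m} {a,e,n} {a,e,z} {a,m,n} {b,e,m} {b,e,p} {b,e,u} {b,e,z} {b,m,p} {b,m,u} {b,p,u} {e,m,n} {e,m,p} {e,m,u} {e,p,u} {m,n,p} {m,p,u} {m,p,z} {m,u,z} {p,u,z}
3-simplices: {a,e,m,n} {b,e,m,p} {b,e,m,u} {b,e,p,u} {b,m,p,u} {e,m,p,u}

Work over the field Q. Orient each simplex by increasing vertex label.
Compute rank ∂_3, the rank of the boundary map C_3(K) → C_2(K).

n_0=8 n_1=26 n_2=22 n_3=6  [Q]
∂1: piv[ab,ae,am,an,au,az,bp] rk=7  ker:be,bm,bu,bz,em,en,ep,eu,ez,mn,mp,mu,mz,np,nu,nz,pu,pz,uz
∂2: piv[abe,abz,aem,aen,aez,amn,bem,bep,beu,bmp,bmu,bpu,mnp,mpz,muz] rk=15  ker:bez,emn,emp,emu,epu,mpu,puz
∂3: piv[aemn,bemp,bemu,bepu,bmpu] rk=5  ker:empu
rk∂_3=5

rank∂_3=5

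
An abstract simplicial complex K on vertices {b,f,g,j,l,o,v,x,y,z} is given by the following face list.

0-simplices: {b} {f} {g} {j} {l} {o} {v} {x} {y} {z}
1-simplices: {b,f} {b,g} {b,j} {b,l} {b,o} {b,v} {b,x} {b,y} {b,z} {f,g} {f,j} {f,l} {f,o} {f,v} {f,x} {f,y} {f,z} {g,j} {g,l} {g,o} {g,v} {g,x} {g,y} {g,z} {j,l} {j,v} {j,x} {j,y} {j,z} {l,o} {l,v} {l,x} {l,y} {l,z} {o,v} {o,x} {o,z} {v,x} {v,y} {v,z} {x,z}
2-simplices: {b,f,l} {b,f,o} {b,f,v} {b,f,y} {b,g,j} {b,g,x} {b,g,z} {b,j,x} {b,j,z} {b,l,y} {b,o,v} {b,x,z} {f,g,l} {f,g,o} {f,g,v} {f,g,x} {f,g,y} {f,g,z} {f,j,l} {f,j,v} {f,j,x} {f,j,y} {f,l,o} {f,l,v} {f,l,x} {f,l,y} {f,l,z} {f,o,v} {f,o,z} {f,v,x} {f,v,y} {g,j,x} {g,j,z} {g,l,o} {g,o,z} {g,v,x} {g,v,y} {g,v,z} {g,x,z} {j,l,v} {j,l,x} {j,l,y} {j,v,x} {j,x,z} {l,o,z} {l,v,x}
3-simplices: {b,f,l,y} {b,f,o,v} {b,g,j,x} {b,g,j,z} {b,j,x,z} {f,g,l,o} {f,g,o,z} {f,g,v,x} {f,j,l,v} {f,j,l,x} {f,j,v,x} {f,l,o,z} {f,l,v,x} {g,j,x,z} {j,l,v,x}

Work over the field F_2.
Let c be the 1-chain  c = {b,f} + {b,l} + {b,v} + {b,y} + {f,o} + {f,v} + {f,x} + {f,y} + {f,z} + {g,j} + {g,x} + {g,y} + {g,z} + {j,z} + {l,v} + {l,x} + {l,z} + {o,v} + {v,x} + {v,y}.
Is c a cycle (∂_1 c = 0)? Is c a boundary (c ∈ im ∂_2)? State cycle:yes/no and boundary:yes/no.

n_0=10 n_1=41 n_2=46 n_3=15  [Z2]
∂1: piv[bf,bg,bj,bl,bo,bv,bx,by,bz] rk=9  ker:fg,fj,fl,fo,fv,fx,fy,fz,gj,gl,go,gv,gx,gy,gz,jl,jv,jx,jy,jz,lo,lv,lx,ly,lz,ov,ox,oz,vx,vy,vz,xz
∂2: piv[bfl,bfo,bfv,bfy,bgj,bgx,bgz,bjx,bjz,bly,bov,bxz,fgl,fgo,fgv,fgx,fgy,fgz,fjl,fjv,fjx,fjy,flo,flv,flx,flz,foz,fvx,fvy,gvz] rk=30  ker:fly,fov,gjx,gjz,glo,goz,gvx,gvy,gxz,jlv,jlx,jly,jvx,jxz,loz,lvx
∂3: piv[bfly,bfov,bgjx,bgjz,bjxz,fglo,fgoz,fgvx,fjlv,fjlx,fjvx,floz,flvx,gjxz] rk=14  ker:jlvx
∂1c = 0
c vs im∂2: reduces to 0 ⇒ boundary

cycle:yes boundary:yes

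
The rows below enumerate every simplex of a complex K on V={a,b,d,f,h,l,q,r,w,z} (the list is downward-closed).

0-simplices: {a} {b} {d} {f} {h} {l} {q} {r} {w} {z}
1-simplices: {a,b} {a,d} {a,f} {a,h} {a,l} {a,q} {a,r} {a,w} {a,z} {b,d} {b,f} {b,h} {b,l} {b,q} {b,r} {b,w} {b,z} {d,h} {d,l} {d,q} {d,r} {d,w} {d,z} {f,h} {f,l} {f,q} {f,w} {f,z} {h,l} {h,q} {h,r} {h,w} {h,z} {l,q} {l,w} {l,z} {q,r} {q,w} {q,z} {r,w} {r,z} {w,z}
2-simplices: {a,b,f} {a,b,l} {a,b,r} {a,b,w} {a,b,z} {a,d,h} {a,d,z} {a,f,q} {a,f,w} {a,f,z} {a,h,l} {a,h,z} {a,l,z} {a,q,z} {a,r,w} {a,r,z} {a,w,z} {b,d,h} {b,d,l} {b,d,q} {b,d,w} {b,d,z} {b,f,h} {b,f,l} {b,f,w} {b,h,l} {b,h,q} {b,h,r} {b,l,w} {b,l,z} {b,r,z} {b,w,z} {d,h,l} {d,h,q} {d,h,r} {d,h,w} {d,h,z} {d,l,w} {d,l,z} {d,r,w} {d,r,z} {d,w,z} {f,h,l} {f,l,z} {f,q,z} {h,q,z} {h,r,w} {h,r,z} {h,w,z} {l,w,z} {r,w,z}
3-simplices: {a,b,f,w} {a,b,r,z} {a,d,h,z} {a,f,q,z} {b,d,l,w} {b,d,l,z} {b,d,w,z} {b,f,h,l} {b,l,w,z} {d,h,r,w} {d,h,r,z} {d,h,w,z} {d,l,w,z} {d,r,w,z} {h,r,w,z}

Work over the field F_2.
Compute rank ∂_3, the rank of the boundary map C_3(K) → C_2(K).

rank∂_3=13

n_0=10 n_1=42 n_2=51 n_3=15  [Z2]
∂1: piv[ab,ad,af,ah,al,aq,ar,aw,az] rk=9  ker:bd,bf,bh,bl,bq,br,bw,bz,dh,dl,dq,dr,dw,dz,fh,fl,fq,fw,fz,hl,hq,hr,hw,hz,lq,lw,lz,qr,qw,qz,rw,rz,wz
∂2: piv[abf,abl,abr,abw,abz,adh,adz,afq,afw,afz,ahl,ahz,alz,aqz,arw,arz,awz,bdh,bdl,bdq,bdw,bdz,bfh,bfl,bhq,bhr,blw,dhr,dhw,hqz] rk=30  ker:bfw,bhl,blz,brz,bwz,dhl,dhq,dhz,dlw,dlz,drw,drz,dwz,fhl,flz,fqz,hrw,hrz,hwz,lwz,rwz
∂3: piv[abfw,abrz,adhz,afqz,bdlw,bdlz,bdwz,bfhl,blwz,dhrw,dhrz,dhwz,drwz] rk=13  ker:dlwz,hrwz
rk∂_3=13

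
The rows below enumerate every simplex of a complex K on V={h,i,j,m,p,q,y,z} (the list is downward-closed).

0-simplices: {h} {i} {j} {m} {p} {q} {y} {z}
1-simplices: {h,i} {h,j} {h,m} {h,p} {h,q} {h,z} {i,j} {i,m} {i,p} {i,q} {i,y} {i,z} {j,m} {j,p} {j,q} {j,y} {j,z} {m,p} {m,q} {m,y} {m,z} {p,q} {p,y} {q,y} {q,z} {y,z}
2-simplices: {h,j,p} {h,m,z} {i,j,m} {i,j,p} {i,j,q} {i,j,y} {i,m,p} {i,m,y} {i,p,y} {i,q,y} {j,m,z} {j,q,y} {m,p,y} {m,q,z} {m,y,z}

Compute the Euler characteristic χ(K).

χ(K)=-3

n_0=8 n_1=26 n_2=15
χ=+8−26+15=-3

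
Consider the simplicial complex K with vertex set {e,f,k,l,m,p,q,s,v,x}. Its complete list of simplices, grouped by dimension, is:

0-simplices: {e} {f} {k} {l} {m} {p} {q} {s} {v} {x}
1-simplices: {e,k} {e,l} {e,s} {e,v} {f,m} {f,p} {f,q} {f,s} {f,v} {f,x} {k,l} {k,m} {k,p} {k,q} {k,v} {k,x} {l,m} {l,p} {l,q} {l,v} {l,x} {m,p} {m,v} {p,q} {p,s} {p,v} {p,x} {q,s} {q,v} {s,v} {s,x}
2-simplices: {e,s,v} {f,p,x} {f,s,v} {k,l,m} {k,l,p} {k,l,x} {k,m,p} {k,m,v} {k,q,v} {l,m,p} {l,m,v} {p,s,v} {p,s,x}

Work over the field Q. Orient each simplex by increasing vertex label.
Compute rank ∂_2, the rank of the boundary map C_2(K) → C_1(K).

rank∂_2=12

n_0=10 n_1=31 n_2=13  [Q]
∂1: piv[ek,el,es,ev,fm,fp,fq,fs,fx] rk=9  ker:fv,kl,km,kp,kq,kv,kx,lm,lp,lq,lv,lx,mp,mv,pq,ps,pv,px,qs,qv,sv,sx
∂2: piv[esv,fpx,fsv,klm,klp,klx,kmp,kmv,kqv,lmv,psv,psx] rk=12  ker:lmp
rk∂_2=12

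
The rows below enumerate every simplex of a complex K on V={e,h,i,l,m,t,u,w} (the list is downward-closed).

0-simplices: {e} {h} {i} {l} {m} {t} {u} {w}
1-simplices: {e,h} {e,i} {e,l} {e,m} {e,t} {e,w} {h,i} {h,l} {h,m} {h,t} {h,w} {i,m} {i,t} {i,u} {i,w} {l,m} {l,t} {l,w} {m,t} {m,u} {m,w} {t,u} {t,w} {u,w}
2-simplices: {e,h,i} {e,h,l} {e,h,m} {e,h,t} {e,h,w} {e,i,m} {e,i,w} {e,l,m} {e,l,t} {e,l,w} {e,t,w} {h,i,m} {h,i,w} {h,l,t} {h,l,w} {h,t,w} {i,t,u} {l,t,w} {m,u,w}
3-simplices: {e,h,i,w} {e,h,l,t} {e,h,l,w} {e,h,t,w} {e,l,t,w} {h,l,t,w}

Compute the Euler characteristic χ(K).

χ(K)=-3

n_0=8 n_1=24 n_2=19 n_3=6
χ=+8−24+19−6=-3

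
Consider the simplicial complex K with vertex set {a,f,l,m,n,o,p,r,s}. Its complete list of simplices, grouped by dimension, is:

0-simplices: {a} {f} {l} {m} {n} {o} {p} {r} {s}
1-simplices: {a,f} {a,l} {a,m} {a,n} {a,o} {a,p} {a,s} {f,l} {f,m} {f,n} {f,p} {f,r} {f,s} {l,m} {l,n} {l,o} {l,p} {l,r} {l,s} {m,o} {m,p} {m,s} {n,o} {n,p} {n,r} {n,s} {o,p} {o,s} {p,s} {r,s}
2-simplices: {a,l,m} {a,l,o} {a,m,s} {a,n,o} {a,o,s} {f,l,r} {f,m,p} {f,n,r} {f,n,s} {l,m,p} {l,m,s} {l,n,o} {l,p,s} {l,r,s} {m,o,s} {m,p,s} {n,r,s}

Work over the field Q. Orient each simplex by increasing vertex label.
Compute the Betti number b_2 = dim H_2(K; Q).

b_2=1

n_0=9 n_1=30 n_2=17  [Q]
∂1: piv[af,al,am,an,ao,ap,as,fr] rk=8  ker:fl,fm,fn,fp,fs,lm,ln,lo,lp,lr,ls,mo,mp,ms,no,np,nr,ns,op,os,ps,rs
∂2: piv[alm,alo,ams,ano,aos,flr,fmp,fnr,fns,lmp,lms,lno,lps,lrs,mos,nrs] rk=16  ker:mps
b_2=(17−16)−0=1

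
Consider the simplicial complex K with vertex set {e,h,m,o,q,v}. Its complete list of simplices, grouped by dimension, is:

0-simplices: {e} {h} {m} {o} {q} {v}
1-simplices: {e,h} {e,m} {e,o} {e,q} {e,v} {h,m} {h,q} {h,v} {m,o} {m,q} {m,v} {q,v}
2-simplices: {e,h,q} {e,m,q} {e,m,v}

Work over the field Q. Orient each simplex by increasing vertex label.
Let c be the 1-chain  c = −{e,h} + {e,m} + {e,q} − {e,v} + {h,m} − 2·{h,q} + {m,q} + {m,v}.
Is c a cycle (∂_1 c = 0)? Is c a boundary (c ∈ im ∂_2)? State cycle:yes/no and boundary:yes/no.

cycle:yes boundary:no

n_0=6 n_1=12 n_2=3  [Q]
∂1: piv[eh,em,eo,eq,ev] rk=5  ker:hm,hq,hv,mo,mq,mv,qv
∂2: piv[ehq,emq,emv] rk=3
∂1c = 0
c vs im∂2: residual ≠ 0 ⇒ not boundary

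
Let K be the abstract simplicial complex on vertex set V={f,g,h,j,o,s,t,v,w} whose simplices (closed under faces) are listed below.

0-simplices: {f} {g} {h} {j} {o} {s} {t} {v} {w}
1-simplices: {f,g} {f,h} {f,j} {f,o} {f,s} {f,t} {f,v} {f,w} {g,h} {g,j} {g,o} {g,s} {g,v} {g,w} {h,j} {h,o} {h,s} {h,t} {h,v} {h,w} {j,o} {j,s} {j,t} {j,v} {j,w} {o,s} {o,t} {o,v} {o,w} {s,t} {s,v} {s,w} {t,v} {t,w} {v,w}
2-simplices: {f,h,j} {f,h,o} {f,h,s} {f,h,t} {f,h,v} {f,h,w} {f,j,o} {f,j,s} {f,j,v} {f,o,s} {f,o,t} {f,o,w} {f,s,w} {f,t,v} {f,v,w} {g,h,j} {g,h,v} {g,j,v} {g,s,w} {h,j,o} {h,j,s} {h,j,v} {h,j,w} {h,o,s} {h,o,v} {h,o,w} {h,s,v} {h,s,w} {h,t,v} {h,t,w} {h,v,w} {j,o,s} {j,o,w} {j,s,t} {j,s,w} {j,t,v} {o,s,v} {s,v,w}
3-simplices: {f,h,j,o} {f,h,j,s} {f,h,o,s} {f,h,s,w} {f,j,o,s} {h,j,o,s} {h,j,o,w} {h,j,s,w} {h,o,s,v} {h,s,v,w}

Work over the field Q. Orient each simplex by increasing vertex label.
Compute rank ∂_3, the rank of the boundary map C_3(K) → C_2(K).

rank∂_3=9

n_0=9 n_1=35 n_2=38 n_3=10  [Q]
∂1: piv[fg,fh,fj,fo,fs,ft,fv,fw] rk=8  ker:gh,gj,go,gs,gv,gw,hj,ho,hs,ht,hv,hw,jo,js,jt,jv,jw,os,ot,ov,ow,st,sv,sw,tv,tw,vw
∂2: piv[fhj,fho,fhs,fht,fhv,fhw,fjo,fjs,fjv,fos,fot,fow,fsw,ftv,fvw,ghj,ghv,gsw,hjw,hov,hsv,htw,jst,jtv] rk=24  ker:gjv,hjo,hjs,hjv,hos,how,hsw,htv,hvw,jos,jow,jsw,osv,svw
∂3: piv[fhjo,fhjs,fhos,fhsw,fjos,hjow,hjsw,hosv,hsvw] rk=9  ker:hjos
rk∂_3=9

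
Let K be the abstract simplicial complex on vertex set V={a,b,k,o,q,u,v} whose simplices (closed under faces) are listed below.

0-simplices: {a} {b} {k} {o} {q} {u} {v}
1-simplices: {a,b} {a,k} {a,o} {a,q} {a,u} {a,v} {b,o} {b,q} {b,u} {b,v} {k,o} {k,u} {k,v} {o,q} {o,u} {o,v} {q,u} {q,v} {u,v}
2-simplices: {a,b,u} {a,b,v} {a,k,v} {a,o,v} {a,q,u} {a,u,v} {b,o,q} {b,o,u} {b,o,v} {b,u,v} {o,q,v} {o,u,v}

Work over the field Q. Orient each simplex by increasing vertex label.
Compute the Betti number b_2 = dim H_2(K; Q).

b_2=2

n_0=7 n_1=19 n_2=12  [Q]
∂1: piv[ab,ak,ao,aq,au,av] rk=6  ker:bo,bq,bu,bv,ko,ku,kv,oq,ou,ov,qu,qv,uv
∂2: piv[abu,abv,akv,aov,aqu,auv,boq,bou,bov,oqv] rk=10  ker:buv,ouv
b_2=(12−10)−0=2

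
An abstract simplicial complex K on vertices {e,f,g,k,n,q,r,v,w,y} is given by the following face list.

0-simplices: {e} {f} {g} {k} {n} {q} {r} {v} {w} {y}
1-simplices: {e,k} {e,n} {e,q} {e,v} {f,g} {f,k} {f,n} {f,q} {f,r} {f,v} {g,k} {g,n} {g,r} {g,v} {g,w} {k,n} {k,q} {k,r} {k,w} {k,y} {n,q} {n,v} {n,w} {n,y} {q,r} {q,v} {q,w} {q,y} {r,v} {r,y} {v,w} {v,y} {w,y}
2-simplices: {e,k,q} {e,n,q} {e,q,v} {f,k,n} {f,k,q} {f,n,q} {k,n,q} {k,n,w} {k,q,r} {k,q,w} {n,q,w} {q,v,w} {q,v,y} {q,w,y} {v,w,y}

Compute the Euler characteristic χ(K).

χ(K)=-8

n_0=10 n_1=33 n_2=15
χ=+10−33+15=-8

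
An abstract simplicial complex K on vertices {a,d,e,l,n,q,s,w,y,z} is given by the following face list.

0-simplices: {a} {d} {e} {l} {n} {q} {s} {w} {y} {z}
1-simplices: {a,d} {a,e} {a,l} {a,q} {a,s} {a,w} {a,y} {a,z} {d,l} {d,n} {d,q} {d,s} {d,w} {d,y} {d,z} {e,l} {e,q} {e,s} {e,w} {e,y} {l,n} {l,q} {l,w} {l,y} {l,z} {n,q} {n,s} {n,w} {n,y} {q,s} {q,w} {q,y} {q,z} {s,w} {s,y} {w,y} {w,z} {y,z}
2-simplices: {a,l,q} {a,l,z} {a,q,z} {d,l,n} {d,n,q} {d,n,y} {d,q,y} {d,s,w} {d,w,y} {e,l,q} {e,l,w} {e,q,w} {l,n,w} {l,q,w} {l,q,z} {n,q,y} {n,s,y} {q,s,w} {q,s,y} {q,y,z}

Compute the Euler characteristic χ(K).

χ(K)=-8

n_0=10 n_1=38 n_2=20
χ=+10−38+20=-8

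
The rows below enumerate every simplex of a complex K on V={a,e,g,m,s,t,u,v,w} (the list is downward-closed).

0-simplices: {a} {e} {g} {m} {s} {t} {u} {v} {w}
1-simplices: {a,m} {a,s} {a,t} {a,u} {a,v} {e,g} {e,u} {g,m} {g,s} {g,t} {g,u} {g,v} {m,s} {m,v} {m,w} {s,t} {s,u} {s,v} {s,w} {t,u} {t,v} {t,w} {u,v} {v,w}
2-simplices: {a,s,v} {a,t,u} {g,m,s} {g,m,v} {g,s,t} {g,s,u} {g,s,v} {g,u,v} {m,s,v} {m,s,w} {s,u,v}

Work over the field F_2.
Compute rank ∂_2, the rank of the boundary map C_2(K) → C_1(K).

n_0=9 n_1=24 n_2=11  [Z2]
∂1: piv[am,as,at,au,av,eg,eu,mw] rk=8  ker:gm,gs,gt,gu,gv,ms,mv,st,su,sv,sw,tu,tv,tw,uv,vw
∂2: piv[asv,atu,gms,gmv,gst,gsu,gsv,guv,msw] rk=9  ker:msv,suv
rk∂_2=9

rank∂_2=9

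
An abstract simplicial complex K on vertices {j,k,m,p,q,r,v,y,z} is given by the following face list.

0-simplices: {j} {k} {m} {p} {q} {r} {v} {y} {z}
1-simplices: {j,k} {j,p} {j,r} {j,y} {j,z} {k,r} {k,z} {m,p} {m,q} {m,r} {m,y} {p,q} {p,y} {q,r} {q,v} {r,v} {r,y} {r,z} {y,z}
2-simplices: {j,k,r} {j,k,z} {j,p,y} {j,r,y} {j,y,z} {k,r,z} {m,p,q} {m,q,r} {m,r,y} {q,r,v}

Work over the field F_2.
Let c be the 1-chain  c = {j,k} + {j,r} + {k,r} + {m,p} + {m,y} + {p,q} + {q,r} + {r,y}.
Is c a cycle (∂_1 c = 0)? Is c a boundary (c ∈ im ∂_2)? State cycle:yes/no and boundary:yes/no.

n_0=9 n_1=19 n_2=10  [Z2]
∂1: piv[jk,jp,jr,jy,jz,mp,mq,qv] rk=8  ker:kr,kz,mr,my,pq,py,qr,rv,ry,rz,yz
∂2: piv[jkr,jkz,jpy,jry,jyz,krz,mpq,mqr,mry,qrv] rk=10
∂1c = 0
c vs im∂2: reduces to 0 ⇒ boundary

cycle:yes boundary:yes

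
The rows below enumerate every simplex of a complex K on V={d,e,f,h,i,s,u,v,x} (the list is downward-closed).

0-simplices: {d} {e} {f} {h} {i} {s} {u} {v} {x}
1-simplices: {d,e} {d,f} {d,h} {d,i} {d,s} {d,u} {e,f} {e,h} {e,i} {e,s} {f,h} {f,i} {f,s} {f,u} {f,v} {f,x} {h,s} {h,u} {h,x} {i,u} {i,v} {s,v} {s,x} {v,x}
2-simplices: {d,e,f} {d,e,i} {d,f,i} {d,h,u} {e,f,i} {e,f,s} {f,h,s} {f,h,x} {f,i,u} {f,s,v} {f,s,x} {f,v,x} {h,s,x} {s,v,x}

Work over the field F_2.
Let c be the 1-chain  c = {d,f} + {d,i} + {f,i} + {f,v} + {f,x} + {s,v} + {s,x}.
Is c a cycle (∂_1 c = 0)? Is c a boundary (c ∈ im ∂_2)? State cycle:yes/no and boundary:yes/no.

n_0=9 n_1=24 n_2=14  [Z2]
∂1: piv[de,df,dh,di,ds,du,fv,fx] rk=8  ker:ef,eh,ei,es,fh,fi,fs,fu,hs,hu,hx,iu,iv,sv,sx,vx
∂2: piv[def,dei,dfi,dhu,efs,fhs,fhx,fiu,fsv,fsx,fvx] rk=11  ker:efi,hsx,svx
∂1c = 0
c vs im∂2: reduces to 0 ⇒ boundary

cycle:yes boundary:yes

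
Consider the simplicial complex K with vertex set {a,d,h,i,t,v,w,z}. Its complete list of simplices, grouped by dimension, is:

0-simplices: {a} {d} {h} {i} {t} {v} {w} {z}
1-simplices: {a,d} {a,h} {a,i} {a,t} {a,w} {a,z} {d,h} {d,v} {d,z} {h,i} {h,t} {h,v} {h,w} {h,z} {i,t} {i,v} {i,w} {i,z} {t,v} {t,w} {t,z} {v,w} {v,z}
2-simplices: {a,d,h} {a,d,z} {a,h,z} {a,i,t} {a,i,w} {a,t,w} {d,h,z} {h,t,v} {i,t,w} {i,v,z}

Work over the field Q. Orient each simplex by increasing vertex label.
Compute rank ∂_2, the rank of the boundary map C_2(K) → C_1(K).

rank∂_2=8

n_0=8 n_1=23 n_2=10  [Q]
∂1: piv[ad,ah,ai,at,aw,az,dv] rk=7  ker:dh,dz,hi,ht,hv,hw,hz,it,iv,iw,iz,tv,tw,tz,vw,vz
∂2: piv[adh,adz,ahz,ait,aiw,atw,htv,ivz] rk=8  ker:dhz,itw
rk∂_2=8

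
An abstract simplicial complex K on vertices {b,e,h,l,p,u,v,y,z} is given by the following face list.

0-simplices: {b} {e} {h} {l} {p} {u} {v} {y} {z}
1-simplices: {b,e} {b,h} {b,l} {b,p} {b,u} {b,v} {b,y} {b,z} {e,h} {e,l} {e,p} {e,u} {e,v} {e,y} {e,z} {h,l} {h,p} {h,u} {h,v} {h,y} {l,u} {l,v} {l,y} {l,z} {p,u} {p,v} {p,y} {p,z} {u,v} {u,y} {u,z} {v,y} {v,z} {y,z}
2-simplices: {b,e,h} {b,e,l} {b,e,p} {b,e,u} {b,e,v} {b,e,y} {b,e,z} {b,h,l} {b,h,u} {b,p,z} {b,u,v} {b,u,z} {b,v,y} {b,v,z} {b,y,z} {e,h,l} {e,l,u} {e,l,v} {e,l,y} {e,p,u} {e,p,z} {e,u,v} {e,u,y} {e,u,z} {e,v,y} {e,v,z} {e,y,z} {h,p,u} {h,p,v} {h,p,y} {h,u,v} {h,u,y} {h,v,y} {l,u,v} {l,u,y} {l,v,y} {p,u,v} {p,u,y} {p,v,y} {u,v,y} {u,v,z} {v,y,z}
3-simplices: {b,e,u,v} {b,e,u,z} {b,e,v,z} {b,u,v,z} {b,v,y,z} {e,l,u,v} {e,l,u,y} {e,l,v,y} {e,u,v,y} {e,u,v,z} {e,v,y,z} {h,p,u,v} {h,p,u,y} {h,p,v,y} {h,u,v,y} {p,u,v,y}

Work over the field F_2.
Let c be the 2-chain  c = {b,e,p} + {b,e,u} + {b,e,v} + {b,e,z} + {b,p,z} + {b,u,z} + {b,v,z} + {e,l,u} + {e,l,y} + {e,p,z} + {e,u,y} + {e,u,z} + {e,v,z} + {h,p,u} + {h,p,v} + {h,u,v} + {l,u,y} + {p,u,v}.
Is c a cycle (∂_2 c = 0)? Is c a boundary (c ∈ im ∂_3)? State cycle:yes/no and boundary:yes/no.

n_0=9 n_1=34 n_2=42 n_3=16  [Z2]
∂1: piv[be,bh,bl,bp,bu,bv,by,bz] rk=8  ker:eh,el,ep,eu,ev,ey,ez,hl,hp,hu,hv,hy,lu,lv,ly,lz,pu,pv,py,pz,uv,uy,uz,vy,vz,yz
∂2: piv[beh,bel,bep,beu,bev,bey,bez,bhl,bhu,bpz,buv,buz,bvy,bvz,byz,elu,elv,ely,epu,euy,hpu,hpv,hpy,huv,huy] rk=25  ker:ehl,epz,euv,euz,evy,evz,eyz,hvy,luv,luy,lvy,puv,puy,pvy,uvy,uvz,vyz
∂3: piv[beuv,beuz,bevz,buvz,bvyz,eluv,eluy,elvy,euvy,evyz,hpuv,hpuy,hpvy,huvy] rk=14  ker:euvz,puvy
∂2c = 0
c vs im∂3: residual ≠ 0 ⇒ not boundary

cycle:yes boundary:no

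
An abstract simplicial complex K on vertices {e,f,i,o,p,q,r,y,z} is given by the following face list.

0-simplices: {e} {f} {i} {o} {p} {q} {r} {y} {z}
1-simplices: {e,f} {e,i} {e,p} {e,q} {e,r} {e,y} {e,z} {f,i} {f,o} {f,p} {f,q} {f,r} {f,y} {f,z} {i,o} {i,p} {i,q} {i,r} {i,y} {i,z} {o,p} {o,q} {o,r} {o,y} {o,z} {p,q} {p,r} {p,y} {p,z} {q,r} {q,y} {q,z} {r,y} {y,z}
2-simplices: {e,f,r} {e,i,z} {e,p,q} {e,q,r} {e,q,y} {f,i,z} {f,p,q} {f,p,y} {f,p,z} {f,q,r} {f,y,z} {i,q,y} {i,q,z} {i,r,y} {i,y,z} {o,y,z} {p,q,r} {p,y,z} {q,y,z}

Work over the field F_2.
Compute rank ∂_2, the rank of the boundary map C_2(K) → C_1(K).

n_0=9 n_1=34 n_2=19  [Z2]
∂1: piv[ef,ei,ep,eq,er,ey,ez,fo] rk=8  ker:fi,fp,fq,fr,fy,fz,io,ip,iq,ir,iy,iz,op,oq,or,oy,oz,pq,pr,py,pz,qr,qy,qz,ry,yz
∂2: piv[efr,eiz,epq,eqr,eqy,fiz,fpq,fpy,fpz,fqr,fyz,iqy,iqz,iry,iyz,oyz,pqr] rk=17  ker:pyz,qyz
rk∂_2=17

rank∂_2=17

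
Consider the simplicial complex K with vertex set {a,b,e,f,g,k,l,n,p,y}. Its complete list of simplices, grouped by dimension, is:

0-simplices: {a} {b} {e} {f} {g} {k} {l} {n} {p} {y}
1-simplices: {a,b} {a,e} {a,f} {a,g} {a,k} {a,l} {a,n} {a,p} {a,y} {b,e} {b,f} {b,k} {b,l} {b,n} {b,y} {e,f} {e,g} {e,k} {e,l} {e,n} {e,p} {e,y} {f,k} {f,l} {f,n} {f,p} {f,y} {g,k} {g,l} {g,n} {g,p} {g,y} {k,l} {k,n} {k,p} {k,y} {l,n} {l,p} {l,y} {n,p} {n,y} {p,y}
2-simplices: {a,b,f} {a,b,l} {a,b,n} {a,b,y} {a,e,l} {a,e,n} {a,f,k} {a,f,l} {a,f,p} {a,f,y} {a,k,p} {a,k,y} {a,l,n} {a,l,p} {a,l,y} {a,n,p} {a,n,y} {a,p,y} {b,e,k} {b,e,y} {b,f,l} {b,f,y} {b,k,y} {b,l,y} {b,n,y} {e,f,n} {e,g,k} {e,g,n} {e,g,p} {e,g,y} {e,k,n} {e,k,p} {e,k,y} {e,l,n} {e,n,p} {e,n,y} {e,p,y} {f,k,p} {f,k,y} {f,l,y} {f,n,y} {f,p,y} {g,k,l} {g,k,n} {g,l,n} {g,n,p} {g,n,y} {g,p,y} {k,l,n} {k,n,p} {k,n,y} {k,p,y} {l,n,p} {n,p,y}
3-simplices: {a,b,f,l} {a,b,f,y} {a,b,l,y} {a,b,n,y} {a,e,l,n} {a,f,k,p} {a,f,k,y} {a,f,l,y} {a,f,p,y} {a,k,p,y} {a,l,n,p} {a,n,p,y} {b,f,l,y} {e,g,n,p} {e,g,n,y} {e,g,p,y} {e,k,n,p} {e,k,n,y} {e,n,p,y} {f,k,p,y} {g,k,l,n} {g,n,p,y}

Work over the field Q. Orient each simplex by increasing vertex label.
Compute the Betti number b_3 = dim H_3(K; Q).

n_0=10 n_1=42 n_2=54 n_3=22  [Q]
∂1: piv[ab,ae,af,ag,ak,al,an,ap,ay] rk=9  ker:be,bf,bk,bl,bn,by,ef,eg,ek,el,en,ep,ey,fk,fl,fn,fp,fy,gk,gl,gn,gp,gy,kl,kn,kp,ky,ln,lp,ly,np,ny,py
∂2: piv[abf,abl,abn,aby,ael,aen,afk,afl,afp,afy,akp,aky,aln,alp,aly,anp,any,apy,bek,bey,bky,efn,egk,egn,egp,egy,ekn,ekp,enp,fny,gkl,gln] rk=32  ker:bfl,bfy,bly,bny,eky,eln,eny,epy,fkp,fky,fly,fpy,gkn,gnp,gny,gpy,kln,knp,kny,kpy,lnp,npy
∂3: piv[abfl,abfy,ably,abny,aeln,afkp,afky,afly,afpy,akpy,alnp,anpy,egnp,egny,egpy,eknp,ekny,enpy,gkln] rk=19  ker:bfly,fkpy,gnpy
b_3=(22−19)−0=3

b_3=3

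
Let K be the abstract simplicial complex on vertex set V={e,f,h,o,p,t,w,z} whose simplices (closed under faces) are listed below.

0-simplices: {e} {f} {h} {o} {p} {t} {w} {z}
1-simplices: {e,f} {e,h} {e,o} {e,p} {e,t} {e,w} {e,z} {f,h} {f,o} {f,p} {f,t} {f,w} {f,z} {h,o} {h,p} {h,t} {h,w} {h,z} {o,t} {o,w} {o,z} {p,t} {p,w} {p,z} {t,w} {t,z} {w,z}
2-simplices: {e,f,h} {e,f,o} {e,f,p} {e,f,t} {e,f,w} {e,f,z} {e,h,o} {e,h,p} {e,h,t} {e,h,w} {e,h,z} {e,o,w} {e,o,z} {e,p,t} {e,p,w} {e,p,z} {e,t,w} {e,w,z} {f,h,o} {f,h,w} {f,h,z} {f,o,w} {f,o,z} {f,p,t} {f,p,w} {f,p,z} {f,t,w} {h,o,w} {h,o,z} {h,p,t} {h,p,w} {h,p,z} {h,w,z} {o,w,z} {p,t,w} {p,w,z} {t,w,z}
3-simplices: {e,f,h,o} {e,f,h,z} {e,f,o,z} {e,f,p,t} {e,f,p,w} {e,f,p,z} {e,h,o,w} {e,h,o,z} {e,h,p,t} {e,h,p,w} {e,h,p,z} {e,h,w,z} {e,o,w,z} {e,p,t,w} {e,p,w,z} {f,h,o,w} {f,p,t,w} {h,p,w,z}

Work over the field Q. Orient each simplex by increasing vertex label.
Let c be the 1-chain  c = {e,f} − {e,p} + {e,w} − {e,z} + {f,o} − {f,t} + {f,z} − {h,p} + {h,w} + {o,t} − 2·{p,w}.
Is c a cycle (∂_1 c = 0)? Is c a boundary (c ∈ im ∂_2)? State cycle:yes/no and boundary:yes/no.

n_0=8 n_1=27 n_2=37 n_3=18  [Q]
∂1: piv[ef,eh,eo,ep,et,ew,ez] rk=7  ker:fh,fo,fp,ft,fw,fz,ho,hp,ht,hw,hz,ot,ow,oz,pt,pw,pz,tw,tz,wz
∂2: piv[efh,efo,efp,eft,efw,efz,eho,ehp,eht,ehw,ehz,eow,eoz,ept,epw,epz,etw,ewz,twz] rk=19  ker:fho,fhw,fhz,fow,foz,fpt,fpw,fpz,ftw,how,hoz,hpt,hpw,hpz,hwz,owz,ptw,pwz
∂3: piv[efho,efhz,efoz,efpt,efpw,efpz,ehow,ehoz,ehpt,ehpw,ehpz,ehwz,eowz,eptw,epwz,fhow,fptw] rk=17  ker:hpwz
∂1c = 0
c vs im∂2: residual ≠ 0 ⇒ not boundary

cycle:yes boundary:no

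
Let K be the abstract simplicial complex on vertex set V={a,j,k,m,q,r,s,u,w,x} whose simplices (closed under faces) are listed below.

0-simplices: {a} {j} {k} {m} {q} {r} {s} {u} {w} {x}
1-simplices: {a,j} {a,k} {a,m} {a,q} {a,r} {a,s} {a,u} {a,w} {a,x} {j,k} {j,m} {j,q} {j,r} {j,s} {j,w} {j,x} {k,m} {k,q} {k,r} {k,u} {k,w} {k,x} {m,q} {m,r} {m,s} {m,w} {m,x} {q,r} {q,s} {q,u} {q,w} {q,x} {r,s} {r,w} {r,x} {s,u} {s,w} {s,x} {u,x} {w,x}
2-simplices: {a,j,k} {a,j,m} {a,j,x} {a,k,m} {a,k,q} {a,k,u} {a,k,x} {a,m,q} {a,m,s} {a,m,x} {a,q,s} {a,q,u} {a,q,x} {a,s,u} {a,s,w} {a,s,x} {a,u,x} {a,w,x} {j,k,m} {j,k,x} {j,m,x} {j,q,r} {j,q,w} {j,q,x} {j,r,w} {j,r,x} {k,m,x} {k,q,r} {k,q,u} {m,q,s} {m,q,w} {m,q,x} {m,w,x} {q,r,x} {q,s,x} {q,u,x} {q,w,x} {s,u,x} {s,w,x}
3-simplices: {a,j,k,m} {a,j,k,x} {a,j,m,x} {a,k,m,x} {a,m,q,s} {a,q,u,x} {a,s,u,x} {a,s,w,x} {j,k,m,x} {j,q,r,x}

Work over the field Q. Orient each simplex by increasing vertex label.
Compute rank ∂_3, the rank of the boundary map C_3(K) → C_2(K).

n_0=10 n_1=40 n_2=39 n_3=10  [Q]
∂1: piv[aj,ak,am,aq,ar,as,au,aw,ax] rk=9  ker:jk,jm,jq,jr,js,jw,jx,km,kq,kr,ku,kw,kx,mq,mr,ms,mw,mx,qr,qs,qu,qw,qx,rs,rw,rx,su,sw,sx,ux,wx
∂2: piv[ajk,ajm,ajx,akm,akq,aku,akx,amq,ams,amx,aqs,aqu,aqx,asu,asw,asx,aux,awx,jqr,jqw,jqx,jrw,jrx,kqr,mqw,mwx] rk=26  ker:jkm,jkx,jmx,kmx,kqu,mqs,mqx,qrx,qsx,qux,qwx,sux,swx
∂3: piv[ajkm,ajkx,ajmx,akmx,amqs,aqux,asux,aswx,jqrx] rk=9  ker:jkmx
rk∂_3=9

rank∂_3=9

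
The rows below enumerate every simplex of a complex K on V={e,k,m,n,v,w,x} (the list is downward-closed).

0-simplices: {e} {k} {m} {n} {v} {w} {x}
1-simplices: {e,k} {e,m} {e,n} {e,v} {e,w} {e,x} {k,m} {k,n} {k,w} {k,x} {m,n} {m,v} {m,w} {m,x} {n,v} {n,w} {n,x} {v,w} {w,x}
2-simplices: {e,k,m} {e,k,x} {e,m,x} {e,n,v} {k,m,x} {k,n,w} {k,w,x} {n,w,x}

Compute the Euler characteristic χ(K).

χ(K)=-4

n_0=7 n_1=19 n_2=8
χ=+7−19+8=-4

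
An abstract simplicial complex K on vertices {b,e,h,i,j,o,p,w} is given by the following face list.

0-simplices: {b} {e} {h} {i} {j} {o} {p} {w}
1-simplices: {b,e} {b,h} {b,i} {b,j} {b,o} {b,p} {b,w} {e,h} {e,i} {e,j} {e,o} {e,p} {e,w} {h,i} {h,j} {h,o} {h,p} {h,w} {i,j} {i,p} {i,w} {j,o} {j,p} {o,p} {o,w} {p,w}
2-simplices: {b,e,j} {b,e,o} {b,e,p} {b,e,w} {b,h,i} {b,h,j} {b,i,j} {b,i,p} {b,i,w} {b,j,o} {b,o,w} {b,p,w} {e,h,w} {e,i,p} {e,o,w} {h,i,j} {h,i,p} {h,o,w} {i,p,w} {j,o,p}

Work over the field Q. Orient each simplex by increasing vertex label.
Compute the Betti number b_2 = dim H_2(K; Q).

b_2=3

n_0=8 n_1=26 n_2=20  [Q]
∂1: piv[be,bh,bi,bj,bo,bp,bw] rk=7  ker:eh,ei,ej,eo,ep,ew,hi,hj,ho,hp,hw,ij,ip,iw,jo,jp,op,ow,pw
∂2: piv[bej,beo,bep,bew,bhi,bhj,bij,bip,biw,bjo,bow,bpw,ehw,eip,hip,how,jop] rk=17  ker:eow,hij,ipw
b_2=(20−17)−0=3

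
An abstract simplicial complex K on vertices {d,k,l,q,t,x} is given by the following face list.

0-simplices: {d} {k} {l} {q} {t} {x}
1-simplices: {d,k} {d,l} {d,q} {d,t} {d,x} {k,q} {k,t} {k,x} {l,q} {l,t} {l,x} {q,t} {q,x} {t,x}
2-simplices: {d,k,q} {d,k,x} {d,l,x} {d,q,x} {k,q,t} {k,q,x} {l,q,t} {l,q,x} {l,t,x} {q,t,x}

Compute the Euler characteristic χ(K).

n_0=6 n_1=14 n_2=10
χ=+6−14+10=2

χ(K)=2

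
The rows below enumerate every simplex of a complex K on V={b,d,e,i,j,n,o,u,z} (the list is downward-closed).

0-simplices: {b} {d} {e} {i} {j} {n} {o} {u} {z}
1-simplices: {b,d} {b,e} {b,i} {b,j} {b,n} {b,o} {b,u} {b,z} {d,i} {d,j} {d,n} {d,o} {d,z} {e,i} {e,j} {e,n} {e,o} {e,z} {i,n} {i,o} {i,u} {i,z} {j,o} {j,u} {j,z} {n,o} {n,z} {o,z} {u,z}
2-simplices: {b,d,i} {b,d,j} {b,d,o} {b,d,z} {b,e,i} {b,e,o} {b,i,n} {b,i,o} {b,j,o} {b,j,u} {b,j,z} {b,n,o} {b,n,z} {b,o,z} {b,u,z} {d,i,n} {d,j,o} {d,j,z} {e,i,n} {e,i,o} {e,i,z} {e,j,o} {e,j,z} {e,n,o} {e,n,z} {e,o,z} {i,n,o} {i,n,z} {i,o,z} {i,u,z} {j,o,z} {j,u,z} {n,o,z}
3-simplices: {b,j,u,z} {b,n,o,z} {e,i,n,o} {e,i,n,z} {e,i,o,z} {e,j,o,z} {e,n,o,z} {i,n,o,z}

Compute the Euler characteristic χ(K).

n_0=9 n_1=29 n_2=33 n_3=8
χ=+9−29+33−8=5

χ(K)=5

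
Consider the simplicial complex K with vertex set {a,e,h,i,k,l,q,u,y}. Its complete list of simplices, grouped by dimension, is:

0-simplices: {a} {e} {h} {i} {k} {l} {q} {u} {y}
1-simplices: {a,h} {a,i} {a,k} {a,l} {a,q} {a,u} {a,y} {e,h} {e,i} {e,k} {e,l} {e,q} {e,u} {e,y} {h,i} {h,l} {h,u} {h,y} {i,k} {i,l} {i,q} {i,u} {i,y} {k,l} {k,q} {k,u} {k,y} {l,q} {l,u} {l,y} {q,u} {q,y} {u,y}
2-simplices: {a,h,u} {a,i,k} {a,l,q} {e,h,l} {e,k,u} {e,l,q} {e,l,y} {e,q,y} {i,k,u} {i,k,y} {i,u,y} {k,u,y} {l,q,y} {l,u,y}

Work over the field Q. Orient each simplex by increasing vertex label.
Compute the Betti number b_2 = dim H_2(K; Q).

n_0=9 n_1=33 n_2=14  [Q]
∂1: piv[ah,ai,ak,al,aq,au,ay,eh] rk=8  ker:ei,ek,el,eq,eu,ey,hi,hl,hu,hy,ik,il,iq,iu,iy,kl,kq,ku,ky,lq,lu,ly,qu,qy,uy
∂2: piv[ahu,aik,alq,ehl,eku,elq,ely,eqy,iku,iky,iuy,luy] rk=12  ker:kuy,lqy
b_2=(14−12)−0=2

b_2=2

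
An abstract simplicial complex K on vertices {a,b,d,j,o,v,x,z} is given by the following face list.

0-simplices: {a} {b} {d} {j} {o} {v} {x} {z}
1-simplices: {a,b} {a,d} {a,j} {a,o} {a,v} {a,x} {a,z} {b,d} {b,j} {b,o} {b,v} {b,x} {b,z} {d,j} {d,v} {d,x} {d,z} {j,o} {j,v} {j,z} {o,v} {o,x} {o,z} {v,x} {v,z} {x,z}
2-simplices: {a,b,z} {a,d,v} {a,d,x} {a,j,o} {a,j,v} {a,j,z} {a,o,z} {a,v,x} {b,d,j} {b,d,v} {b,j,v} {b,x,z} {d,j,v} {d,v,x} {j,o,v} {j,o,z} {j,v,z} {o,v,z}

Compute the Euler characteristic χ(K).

n_0=8 n_1=26 n_2=18
χ=+8−26+18=0

χ(K)=0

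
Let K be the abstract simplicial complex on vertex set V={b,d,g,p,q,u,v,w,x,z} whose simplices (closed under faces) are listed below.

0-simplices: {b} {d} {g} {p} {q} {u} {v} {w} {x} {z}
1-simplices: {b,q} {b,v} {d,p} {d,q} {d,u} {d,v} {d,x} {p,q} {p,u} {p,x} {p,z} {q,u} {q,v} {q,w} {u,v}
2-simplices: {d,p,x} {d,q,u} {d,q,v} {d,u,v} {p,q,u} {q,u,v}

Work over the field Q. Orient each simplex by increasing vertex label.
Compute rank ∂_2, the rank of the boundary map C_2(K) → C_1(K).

n_0=10 n_1=15 n_2=6  [Q]
∂1: piv[bq,bv,dp,dq,du,dx,pz,qw] rk=8  ker:dv,pq,pu,px,qu,qv,uv
∂2: piv[dpx,dqu,dqv,duv,pqu] rk=5  ker:quv
rk∂_2=5

rank∂_2=5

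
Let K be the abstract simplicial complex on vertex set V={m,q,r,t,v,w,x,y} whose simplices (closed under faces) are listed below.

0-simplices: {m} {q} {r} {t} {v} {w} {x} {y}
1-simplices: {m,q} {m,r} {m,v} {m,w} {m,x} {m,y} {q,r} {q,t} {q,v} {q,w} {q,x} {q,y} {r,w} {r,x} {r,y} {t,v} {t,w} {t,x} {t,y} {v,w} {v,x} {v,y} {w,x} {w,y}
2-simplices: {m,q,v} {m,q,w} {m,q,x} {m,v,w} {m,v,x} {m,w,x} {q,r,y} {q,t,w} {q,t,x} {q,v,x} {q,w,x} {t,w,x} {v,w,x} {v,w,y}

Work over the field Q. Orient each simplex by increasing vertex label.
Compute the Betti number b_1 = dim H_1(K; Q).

b_1=7

n_0=8 n_1=24 n_2=14  [Q]
∂1: piv[mq,mr,mv,mw,mx,my,qt] rk=7  ker:qr,qv,qw,qx,qy,rw,rx,ry,tv,tw,tx,ty,vw,vx,vy,wx,wy
∂2: piv[mqv,mqw,mqx,mvw,mvx,mwx,qry,qtw,qtx,vwy] rk=10  ker:qvx,qwx,twx,vwx
b_1=(24−7)−10=7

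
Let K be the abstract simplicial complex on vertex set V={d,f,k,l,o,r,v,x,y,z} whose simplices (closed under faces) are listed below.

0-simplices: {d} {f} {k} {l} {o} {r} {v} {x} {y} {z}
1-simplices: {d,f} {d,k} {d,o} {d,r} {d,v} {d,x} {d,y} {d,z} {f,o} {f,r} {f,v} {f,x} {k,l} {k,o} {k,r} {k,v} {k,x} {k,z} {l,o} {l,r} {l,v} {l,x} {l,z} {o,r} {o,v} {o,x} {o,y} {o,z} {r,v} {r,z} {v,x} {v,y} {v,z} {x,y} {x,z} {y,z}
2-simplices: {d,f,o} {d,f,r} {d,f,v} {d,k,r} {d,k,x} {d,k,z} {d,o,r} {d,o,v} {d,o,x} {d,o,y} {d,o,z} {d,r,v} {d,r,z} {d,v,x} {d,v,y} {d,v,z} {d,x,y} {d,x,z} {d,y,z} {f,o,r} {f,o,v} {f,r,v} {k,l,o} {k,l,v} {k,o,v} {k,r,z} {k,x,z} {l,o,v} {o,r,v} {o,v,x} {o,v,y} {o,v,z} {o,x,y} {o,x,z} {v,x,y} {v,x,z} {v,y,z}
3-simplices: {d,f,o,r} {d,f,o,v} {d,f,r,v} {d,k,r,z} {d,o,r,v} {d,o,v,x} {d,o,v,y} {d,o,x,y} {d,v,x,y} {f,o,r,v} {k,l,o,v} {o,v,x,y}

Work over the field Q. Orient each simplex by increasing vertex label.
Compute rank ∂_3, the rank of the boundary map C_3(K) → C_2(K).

n_0=10 n_1=36 n_2=37 n_3=12  [Q]
∂1: piv[df,dk,do,dr,dv,dx,dy,dz,kl] rk=9  ker:fo,fr,fv,fx,ko,kr,kv,kx,kz,lo,lr,lv,lx,lz,or,ov,ox,oy,oz,rv,rz,vx,vy,vz,xy,xz,yz
∂2: piv[dfo,dfr,dfv,dkr,dkx,dkz,dor,dov,dox,doy,doz,drv,drz,dvx,dvy,dvz,dxy,dxz,dyz,klo,klv,kov] rk=22  ker:for,fov,frv,krz,kxz,lov,orv,ovx,ovy,ovz,oxy,oxz,vxy,vxz,vyz
∂3: piv[dfor,dfov,dfrv,dkrz,dorv,dovx,dovy,doxy,dvxy,klov] rk=10  ker:forv,ovxy
rk∂_3=10

rank∂_3=10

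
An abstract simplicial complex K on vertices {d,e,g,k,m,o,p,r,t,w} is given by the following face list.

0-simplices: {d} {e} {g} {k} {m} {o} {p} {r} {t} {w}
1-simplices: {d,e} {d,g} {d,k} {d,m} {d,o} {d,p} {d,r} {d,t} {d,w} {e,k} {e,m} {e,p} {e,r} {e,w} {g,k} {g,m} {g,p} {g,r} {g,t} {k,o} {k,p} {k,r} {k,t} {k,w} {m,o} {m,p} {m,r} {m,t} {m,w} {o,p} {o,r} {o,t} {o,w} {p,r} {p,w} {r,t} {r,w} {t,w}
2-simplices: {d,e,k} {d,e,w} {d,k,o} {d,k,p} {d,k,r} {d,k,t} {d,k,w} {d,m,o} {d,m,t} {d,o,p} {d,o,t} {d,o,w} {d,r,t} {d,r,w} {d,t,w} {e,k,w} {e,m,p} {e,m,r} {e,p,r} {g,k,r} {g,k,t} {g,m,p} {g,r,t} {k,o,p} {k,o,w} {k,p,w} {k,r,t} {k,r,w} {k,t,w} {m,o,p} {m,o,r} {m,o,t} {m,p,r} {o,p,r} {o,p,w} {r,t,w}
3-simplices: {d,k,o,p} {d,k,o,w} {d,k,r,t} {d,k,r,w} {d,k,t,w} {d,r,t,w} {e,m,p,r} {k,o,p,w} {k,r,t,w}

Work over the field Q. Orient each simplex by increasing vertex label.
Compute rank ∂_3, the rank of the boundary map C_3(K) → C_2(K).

rank∂_3=8

n_0=10 n_1=38 n_2=36 n_3=9  [Q]
∂1: piv[de,dg,dk,dm,do,dp,dr,dt,dw] rk=9  ker:ek,em,ep,er,ew,gk,gm,gp,gr,gt,ko,kp,kr,kt,kw,mo,mp,mr,mt,mw,op,or,ot,ow,pr,pw,rt,rw,tw
∂2: piv[dek,dew,dko,dkp,dkr,dkt,dkw,dmo,dmt,dop,dot,dow,drt,drw,dtw,emp,emr,epr,gkr,gkt,gmp,kpw,mop,mor] rk=24  ker:ekw,grt,kop,kow,krt,krw,ktw,mot,mpr,opr,opw,rtw
∂3: piv[dkop,dkow,dkrt,dkrw,dktw,drtw,empr,kopw] rk=8  ker:krtw
rk∂_3=8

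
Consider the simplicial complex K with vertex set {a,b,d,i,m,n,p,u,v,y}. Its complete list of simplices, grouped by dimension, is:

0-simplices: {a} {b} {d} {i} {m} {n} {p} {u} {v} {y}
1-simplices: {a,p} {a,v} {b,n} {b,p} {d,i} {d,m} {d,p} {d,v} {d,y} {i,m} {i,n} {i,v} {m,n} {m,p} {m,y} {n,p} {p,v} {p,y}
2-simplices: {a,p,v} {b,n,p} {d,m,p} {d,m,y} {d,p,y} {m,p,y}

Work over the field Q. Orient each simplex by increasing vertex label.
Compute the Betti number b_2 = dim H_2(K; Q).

n_0=10 n_1=18 n_2=6  [Q]
∂1: piv[ap,av,bn,bp,di,dm,dp,dy] rk=8  ker:dv,im,in,iv,mn,mp,my,np,pv,py
∂2: piv[apv,bnp,dmp,dmy,dpy] rk=5  ker:mpy
b_2=(6−5)−0=1

b_2=1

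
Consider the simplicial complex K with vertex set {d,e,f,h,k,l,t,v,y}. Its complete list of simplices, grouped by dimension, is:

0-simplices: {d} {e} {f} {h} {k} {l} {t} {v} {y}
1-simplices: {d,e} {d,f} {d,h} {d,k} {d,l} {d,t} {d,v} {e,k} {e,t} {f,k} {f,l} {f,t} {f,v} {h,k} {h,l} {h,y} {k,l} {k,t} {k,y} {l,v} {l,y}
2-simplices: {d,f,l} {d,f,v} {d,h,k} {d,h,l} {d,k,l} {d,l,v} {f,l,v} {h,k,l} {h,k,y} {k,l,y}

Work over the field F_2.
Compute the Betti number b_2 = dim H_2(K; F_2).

b_2=2

n_0=9 n_1=21 n_2=10  [Z2]
∂1: piv[de,df,dh,dk,dl,dt,dv,hy] rk=8  ker:ek,et,fk,fl,ft,fv,hk,hl,kl,kt,ky,lv,ly
∂2: piv[dfl,dfv,dhk,dhl,dkl,dlv,hky,kly] rk=8  ker:flv,hkl
b_2=(10−8)−0=2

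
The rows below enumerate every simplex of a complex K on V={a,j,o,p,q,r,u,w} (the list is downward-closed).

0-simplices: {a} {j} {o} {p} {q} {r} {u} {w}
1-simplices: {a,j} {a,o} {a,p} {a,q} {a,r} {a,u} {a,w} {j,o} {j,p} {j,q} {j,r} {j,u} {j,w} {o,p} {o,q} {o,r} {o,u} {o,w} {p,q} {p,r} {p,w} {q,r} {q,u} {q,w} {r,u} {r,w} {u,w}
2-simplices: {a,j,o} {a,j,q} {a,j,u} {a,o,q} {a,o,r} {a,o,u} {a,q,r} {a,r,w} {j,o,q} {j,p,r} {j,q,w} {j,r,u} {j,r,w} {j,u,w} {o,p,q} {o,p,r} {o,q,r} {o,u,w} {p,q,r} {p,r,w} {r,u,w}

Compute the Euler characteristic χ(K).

n_0=8 n_1=27 n_2=21
χ=+8−27+21=2

χ(K)=2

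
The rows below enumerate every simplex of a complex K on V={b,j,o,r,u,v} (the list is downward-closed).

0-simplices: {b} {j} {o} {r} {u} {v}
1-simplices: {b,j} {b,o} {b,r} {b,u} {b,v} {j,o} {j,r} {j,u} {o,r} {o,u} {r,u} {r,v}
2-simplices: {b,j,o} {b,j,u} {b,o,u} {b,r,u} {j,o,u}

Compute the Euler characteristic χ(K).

χ(K)=-1

n_0=6 n_1=12 n_2=5
χ=+6−12+5=-1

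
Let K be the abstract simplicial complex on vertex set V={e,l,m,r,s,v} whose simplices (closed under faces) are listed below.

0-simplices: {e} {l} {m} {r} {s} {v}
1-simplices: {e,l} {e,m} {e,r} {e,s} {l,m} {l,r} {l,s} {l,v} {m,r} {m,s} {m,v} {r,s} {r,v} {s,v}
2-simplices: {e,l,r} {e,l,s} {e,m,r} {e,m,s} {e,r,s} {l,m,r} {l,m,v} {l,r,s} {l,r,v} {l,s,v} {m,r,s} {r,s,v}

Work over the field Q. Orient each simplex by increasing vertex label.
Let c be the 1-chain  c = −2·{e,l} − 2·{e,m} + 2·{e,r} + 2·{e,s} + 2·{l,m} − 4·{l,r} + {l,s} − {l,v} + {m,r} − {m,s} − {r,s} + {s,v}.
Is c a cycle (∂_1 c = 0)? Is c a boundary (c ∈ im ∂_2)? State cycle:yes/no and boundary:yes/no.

n_0=6 n_1=14 n_2=12  [Q]
∂1: piv[el,em,er,es,lv] rk=5  ker:lm,lr,ls,mr,ms,mv,rs,rv,sv
∂2: piv[elr,els,emr,ems,ers,lmr,lmv,lrv,lsv] rk=9  ker:lrs,mrs,rsv
∂1c = 0
c vs im∂2: reduces to 0 ⇒ boundary

cycle:yes boundary:yes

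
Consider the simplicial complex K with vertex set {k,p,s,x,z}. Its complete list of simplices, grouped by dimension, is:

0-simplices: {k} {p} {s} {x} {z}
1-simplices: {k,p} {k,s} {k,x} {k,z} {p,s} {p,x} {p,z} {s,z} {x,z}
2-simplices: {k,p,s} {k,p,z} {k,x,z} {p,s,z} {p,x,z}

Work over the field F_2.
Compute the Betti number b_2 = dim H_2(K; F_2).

b_2=0

n_0=5 n_1=9 n_2=5  [Z2]
∂1: piv[kp,ks,kx,kz] rk=4  ker:ps,px,pz,sz,xz
∂2: piv[kps,kpz,kxz,psz,pxz] rk=5
b_2=(5−5)−0=0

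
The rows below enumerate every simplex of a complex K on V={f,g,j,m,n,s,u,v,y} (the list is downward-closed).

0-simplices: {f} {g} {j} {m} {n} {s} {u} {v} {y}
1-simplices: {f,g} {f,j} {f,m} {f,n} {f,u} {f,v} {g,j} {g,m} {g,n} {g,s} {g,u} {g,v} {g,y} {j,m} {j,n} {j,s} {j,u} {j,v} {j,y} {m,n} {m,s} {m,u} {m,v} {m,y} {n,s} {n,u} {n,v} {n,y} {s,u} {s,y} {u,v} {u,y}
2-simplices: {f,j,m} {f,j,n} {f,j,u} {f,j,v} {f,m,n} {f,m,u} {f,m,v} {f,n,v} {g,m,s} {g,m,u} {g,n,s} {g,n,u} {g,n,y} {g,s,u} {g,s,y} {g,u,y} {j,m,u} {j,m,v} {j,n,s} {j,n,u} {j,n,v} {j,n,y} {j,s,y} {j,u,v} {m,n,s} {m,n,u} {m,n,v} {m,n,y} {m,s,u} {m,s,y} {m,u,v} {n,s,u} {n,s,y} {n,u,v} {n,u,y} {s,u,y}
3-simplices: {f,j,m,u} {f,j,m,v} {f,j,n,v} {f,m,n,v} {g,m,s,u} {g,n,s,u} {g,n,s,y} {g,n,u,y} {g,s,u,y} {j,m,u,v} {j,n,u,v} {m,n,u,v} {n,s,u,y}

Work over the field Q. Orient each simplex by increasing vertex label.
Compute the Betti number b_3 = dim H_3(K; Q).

n_0=9 n_1=32 n_2=36 n_3=13  [Q]
∂1: piv[fg,fj,fm,fn,fu,fv,gs,gy] rk=8  ker:gj,gm,gn,gu,gv,jm,jn,js,ju,jv,jy,mn,ms,mu,mv,my,ns,nu,nv,ny,su,sy,uv,uy
∂2: piv[fjm,fjn,fju,fjv,fmn,fmu,fmv,fnv,gms,gmu,gns,gnu,gny,gsu,gsy,guy,jns,jnu,jny,juv,mny] rk=21  ker:jmu,jmv,jnv,jsy,mns,mnu,mnv,msu,msy,muv,nsu,nsy,nuv,nuy,suy
∂3: piv[fjmu,fjmv,fjnv,fmnv,gmsu,gnsu,gnsy,gnuy,gsuy,jmuv,jnuv,mnuv] rk=12  ker:nsuy
b_3=(13−12)−0=1

b_3=1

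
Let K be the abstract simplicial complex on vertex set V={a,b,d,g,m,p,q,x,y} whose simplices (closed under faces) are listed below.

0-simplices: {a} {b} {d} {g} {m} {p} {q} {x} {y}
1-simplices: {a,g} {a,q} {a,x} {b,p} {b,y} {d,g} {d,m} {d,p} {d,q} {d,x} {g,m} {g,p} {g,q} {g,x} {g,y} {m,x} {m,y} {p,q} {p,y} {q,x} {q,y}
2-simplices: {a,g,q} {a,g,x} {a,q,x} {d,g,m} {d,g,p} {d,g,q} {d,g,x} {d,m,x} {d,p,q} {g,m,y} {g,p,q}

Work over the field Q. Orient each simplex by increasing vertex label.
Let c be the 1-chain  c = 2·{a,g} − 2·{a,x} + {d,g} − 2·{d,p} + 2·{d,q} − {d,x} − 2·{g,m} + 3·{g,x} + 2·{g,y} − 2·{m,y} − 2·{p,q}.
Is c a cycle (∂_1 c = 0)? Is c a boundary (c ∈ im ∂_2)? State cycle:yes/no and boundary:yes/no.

n_0=9 n_1=21 n_2=11  [Q]
∂1: piv[ag,aq,ax,bp,by,dg,dm,dp] rk=8  ker:dq,dx,gm,gp,gq,gx,gy,mx,my,pq,py,qx,qy
∂2: piv[agq,agx,aqx,dgm,dgp,dgq,dgx,dmx,dpq,gmy] rk=10  ker:gpq
∂1c = 0
c vs im∂2: reduces to 0 ⇒ boundary

cycle:yes boundary:yes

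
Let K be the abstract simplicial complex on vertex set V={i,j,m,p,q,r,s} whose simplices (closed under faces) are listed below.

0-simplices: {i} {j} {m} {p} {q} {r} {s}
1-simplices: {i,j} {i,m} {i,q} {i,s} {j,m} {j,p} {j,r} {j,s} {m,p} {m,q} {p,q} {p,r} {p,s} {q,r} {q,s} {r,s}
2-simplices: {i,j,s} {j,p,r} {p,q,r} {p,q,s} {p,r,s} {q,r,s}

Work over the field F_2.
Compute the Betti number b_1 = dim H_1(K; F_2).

n_0=7 n_1=16 n_2=6  [Z2]
∂1: piv[ij,im,iq,is,jp,jr] rk=6  ker:jm,js,mp,mq,pq,pr,ps,qr,qs,rs
∂2: piv[ijs,jpr,pqr,pqs,prs] rk=5  ker:qrs
b_1=(16−6)−5=5

b_1=5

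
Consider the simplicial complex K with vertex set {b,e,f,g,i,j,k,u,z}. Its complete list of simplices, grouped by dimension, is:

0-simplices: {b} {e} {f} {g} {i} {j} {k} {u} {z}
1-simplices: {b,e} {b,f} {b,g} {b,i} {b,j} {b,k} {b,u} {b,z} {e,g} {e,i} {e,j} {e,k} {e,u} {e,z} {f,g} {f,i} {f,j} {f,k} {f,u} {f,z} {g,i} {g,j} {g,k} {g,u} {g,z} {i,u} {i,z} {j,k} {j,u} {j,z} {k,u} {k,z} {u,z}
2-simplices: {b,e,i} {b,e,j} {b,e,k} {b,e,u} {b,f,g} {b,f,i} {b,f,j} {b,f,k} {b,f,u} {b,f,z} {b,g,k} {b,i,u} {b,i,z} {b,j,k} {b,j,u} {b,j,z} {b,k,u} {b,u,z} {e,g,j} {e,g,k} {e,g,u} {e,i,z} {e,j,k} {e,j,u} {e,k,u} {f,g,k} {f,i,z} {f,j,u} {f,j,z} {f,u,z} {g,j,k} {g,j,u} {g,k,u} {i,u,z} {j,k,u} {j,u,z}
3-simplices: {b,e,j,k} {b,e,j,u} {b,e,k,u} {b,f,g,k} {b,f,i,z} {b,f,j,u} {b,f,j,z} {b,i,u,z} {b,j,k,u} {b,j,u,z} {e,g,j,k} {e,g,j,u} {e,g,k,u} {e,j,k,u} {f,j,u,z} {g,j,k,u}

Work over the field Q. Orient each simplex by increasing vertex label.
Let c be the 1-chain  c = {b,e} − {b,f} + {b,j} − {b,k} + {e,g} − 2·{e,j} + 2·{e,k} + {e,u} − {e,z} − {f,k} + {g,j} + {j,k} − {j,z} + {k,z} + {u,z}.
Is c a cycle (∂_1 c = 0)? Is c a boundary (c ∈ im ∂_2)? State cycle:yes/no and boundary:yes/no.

n_0=9 n_1=33 n_2=36 n_3=16  [Q]
∂1: piv[be,bf,bg,bi,bj,bk,bu,bz] rk=8  ker:eg,ei,ej,ek,eu,ez,fg,fi,fj,fk,fu,fz,gi,gj,gk,gu,gz,iu,iz,jk,ju,jz,ku,kz,uz
∂2: piv[bei,bej,bek,beu,bfg,bfi,bfj,bfk,bfu,bfz,bgk,biu,biz,bjk,bju,bjz,bku,buz,egj,egk,egu,eiz] rk=22  ker:ejk,eju,eku,fgk,fiz,fju,fjz,fuz,gjk,gju,gku,iuz,jku,juz
∂3: piv[bejk,beju,beku,bfgk,bfiz,bfju,bfjz,biuz,bjku,bjuz,egjk,egju,egku,fjuz] rk=14  ker:ejku,gjku
∂1c = 0
c vs im∂2: residual ≠ 0 ⇒ not boundary

cycle:yes boundary:no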